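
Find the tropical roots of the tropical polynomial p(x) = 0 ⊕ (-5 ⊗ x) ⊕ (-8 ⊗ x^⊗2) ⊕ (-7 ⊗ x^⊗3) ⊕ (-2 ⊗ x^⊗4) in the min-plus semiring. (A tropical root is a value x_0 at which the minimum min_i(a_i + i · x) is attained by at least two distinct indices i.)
Roots: {-5, -1, 3, 5}

Each tropical root is a break point of the lower envelope of the lines y = a_i + i · x (there are 5 lines, with slopes 0, 1, ..., 4). Only the lines that attain the minimum somewhere contribute to roots; other lines are dominated. Here the surviving (envelope) indices are i = 4, i = 3, i = 2, i = 1, i = 0.
Intersections between consecutive envelope lines give the roots: for adjacent envelope indices i < j the intersection is x = (a_i − a_j) / (j − i). Reading off the sorted break points: {-5, -1, 3, 5}.
Verification: at each break x_0, at least two indices attain the minimum of min_i(a_i + i · x_0).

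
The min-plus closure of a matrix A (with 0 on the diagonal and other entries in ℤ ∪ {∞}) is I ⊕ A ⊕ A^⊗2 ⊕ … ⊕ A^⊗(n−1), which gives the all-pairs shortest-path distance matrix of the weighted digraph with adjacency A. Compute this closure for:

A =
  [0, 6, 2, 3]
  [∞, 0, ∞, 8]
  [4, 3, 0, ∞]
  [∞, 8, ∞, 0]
Closure =
  [0, 5, 2, 3]
  [∞, 0, ∞, 8]
  [4, 3, 0, 7]
  [∞, 8, ∞, 0]

This is the Floyd-Warshall all-pairs shortest-path computation. For each intermediate vertex k = 0, 1, …, 3, update dist[i][j] ← min(dist[i][j], dist[i][k] + dist[k][j]). The final matrix gives, for each (i, j), the minimum total weight of any directed path from i to j (possibly empty when i = j).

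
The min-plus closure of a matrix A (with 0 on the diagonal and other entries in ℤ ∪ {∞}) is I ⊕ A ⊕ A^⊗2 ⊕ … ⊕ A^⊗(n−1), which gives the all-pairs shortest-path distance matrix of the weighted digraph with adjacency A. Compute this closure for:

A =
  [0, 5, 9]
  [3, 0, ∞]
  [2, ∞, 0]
Closure =
  [0, 5, 9]
  [3, 0, 12]
  [2, 7, 0]

This is the Floyd-Warshall all-pairs shortest-path computation. For each intermediate vertex k = 0, 1, …, 2, update dist[i][j] ← min(dist[i][j], dist[i][k] + dist[k][j]). The final matrix gives, for each (i, j), the minimum total weight of any directed path from i to j (possibly empty when i = j).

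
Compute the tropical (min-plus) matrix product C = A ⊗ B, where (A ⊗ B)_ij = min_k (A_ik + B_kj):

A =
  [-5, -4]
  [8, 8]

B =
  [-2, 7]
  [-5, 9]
A ⊗ B =
  [-9, 2]
  [3, 15]

Apply the min-plus product entry-by-entry:
  C[0][0] = min over k of (A[0][0] + B[0][0] = -5 + -2 = -7, A[0][1] + B[1][0] = -4 + -5 = -9) = -9 (attained at k = 1)
  C[0][1] = min over k of (A[0][0] + B[0][1] = -5 + 7 = 2, A[0][1] + B[1][1] = -4 + 9 = 5) = 2 (attained at k = 0)
  C[1][0] = min over k of (A[1][0] + B[0][0] = 8 + -2 = 6, A[1][1] + B[1][0] = 8 + -5 = 3) = 3 (attained at k = 1)
  C[1][1] = min over k of (A[1][0] + B[0][1] = 8 + 7 = 15, A[1][1] + B[1][1] = 8 + 9 = 17) = 15 (attained at k = 0)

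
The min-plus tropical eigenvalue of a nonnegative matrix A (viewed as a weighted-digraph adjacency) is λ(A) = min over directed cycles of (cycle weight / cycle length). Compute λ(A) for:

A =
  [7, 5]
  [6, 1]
λ(A) = 1

Enumerate directed cycles and compute their means (weight / length). Sample:
  cycle 0 → 0: weight = 7, length = 1, mean = 7/1 ≈ 7.000
  cycle 1 → 1: weight = 1, length = 1, mean = 1/1 ≈ 1.000
  cycle 0 → 1 → 0: weight = 11, length = 2, mean = 11/2 ≈ 5.500
  cycle 1 → 0 → 1: weight = 11, length = 2, mean = 11/2 ≈ 5.500
Minimum mean = 1.000, attained e.g. along the cycle 1 → 1 with weight 1 and length 1. So λ(A) = 1/1 = 1.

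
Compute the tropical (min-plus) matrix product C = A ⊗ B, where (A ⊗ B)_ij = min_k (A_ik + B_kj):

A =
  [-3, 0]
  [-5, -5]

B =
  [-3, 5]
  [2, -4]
A ⊗ B =
  [-6, -4]
  [-8, -9]

Apply the min-plus product entry-by-entry:
  C[0][0] = min over k of (A[0][0] + B[0][0] = -3 + -3 = -6, A[0][1] + B[1][0] = 0 + 2 = 2) = -6 (attained at k = 0)
  C[0][1] = min over k of (A[0][0] + B[0][1] = -3 + 5 = 2, A[0][1] + B[1][1] = 0 + -4 = -4) = -4 (attained at k = 1)
  C[1][0] = min over k of (A[1][0] + B[0][0] = -5 + -3 = -8, A[1][1] + B[1][0] = -5 + 2 = -3) = -8 (attained at k = 0)
  C[1][1] = min over k of (A[1][0] + B[0][1] = -5 + 5 = 0, A[1][1] + B[1][1] = -5 + -4 = -9) = -9 (attained at k = 1)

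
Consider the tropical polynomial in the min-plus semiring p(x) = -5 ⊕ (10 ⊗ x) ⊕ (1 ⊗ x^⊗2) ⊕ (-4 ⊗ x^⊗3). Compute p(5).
p(5) = -5

A tropical monomial a ⊗ x^⊗i evaluates to a + i · x. Evaluating each term at x = 5:
  Term 0 contributes -5 + 0 · 5 = -5
  Term 1 contributes 10 + 1 · 5 = 15
  Term 2 contributes 1 + 2 · 5 = 11
  Term 3 contributes -4 + 3 · 5 = 11
p(5) = ⊕ of these = min[-5, 15, 11, 11] = -5.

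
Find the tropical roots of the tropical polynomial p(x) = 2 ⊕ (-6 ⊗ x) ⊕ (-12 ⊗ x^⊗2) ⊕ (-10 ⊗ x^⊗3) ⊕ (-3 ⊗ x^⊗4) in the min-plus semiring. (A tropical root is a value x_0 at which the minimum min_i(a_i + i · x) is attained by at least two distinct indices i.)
Roots: {-7, -2, 6, 8}

Each tropical root is a break point of the lower envelope of the lines y = a_i + i · x (there are 5 lines, with slopes 0, 1, ..., 4). Only the lines that attain the minimum somewhere contribute to roots; other lines are dominated. Here the surviving (envelope) indices are i = 4, i = 3, i = 2, i = 1, i = 0.
Intersections between consecutive envelope lines give the roots: for adjacent envelope indices i < j the intersection is x = (a_i − a_j) / (j − i). Reading off the sorted break points: {-7, -2, 6, 8}.
Verification: at each break x_0, at least two indices attain the minimum of min_i(a_i + i · x_0).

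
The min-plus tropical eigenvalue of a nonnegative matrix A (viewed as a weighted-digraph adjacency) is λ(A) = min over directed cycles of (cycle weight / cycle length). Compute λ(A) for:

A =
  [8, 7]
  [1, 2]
λ(A) = 2

Enumerate directed cycles and compute their means (weight / length). Sample:
  cycle 0 → 0: weight = 8, length = 1, mean = 8/1 ≈ 8.000
  cycle 1 → 1: weight = 2, length = 1, mean = 2/1 ≈ 2.000
  cycle 0 → 1 → 0: weight = 8, length = 2, mean = 8/2 ≈ 4.000
  cycle 1 → 0 → 1: weight = 8, length = 2, mean = 8/2 ≈ 4.000
Minimum mean = 2.000, attained e.g. along the cycle 1 → 1 with weight 2 and length 1. So λ(A) = 2/1 = 2.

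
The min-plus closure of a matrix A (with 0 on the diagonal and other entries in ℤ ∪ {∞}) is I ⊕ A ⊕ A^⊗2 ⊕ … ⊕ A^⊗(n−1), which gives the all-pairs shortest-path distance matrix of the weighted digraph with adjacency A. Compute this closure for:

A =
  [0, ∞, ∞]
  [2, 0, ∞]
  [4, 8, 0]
Closure =
  [0, ∞, ∞]
  [2, 0, ∞]
  [4, 8, 0]

This is the Floyd-Warshall all-pairs shortest-path computation. For each intermediate vertex k = 0, 1, …, 2, update dist[i][j] ← min(dist[i][j], dist[i][k] + dist[k][j]). The final matrix gives, for each (i, j), the minimum total weight of any directed path from i to j (possibly empty when i = j).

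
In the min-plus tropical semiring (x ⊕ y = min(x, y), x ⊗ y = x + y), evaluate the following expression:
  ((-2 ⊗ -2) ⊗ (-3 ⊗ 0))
((-2 ⊗ -2) ⊗ (-3 ⊗ 0)) = -7

Expand innermost to outermost. Recall ⊕ takes the minimum of its arguments and ⊗ takes their sum. Working out the expression ((-2 ⊗ -2) ⊗ (-3 ⊗ 0)) gives -7.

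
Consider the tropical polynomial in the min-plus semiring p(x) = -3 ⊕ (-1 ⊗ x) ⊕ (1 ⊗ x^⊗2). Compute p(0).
p(0) = -3

A tropical monomial a ⊗ x^⊗i evaluates to a + i · x. Evaluating each term at x = 0:
  Term 0 contributes -3 + 0 · 0 = -3
  Term 1 contributes -1 + 1 · 0 = -1
  Term 2 contributes 1 + 2 · 0 = 1
p(0) = ⊕ of these = min[-3, -1, 1] = -3.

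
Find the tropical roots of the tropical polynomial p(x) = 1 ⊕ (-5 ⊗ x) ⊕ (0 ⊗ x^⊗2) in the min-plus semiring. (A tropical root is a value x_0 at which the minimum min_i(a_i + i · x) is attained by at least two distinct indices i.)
Roots: {-5, 6}

Each tropical root is a break point of the lower envelope of the lines y = a_i + i · x (there are 3 lines, with slopes 0, 1, ..., 2). Only the lines that attain the minimum somewhere contribute to roots; other lines are dominated. Here the surviving (envelope) indices are i = 2, i = 1, i = 0.
Intersections between consecutive envelope lines give the roots: for adjacent envelope indices i < j the intersection is x = (a_i − a_j) / (j − i). Reading off the sorted break points: {-5, 6}.
Verification: at each break x_0, at least two indices attain the minimum of min_i(a_i + i · x_0).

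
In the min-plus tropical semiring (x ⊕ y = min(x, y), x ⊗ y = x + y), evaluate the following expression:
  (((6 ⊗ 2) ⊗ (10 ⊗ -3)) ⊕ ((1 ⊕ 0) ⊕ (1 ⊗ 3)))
(((6 ⊗ 2) ⊗ (10 ⊗ -3)) ⊕ ((1 ⊕ 0) ⊕ (1 ⊗ 3))) = 0

Expand innermost to outermost. Recall ⊕ takes the minimum of its arguments and ⊗ takes their sum. Working out the expression (((6 ⊗ 2) ⊗ (10 ⊗ -3)) ⊕ ((1 ⊕ 0) ⊕ (1 ⊗ 3))) gives 0.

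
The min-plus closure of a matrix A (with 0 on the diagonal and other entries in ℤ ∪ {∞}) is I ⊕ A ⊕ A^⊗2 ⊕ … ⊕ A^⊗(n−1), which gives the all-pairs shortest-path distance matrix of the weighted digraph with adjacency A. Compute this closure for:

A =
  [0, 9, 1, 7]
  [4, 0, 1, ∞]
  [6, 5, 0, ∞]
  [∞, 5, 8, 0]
Closure =
  [0, 6, 1, 7]
  [4, 0, 1, 11]
  [6, 5, 0, 13]
  [9, 5, 6, 0]

This is the Floyd-Warshall all-pairs shortest-path computation. For each intermediate vertex k = 0, 1, …, 3, update dist[i][j] ← min(dist[i][j], dist[i][k] + dist[k][j]). The final matrix gives, for each (i, j), the minimum total weight of any directed path from i to j (possibly empty when i = j).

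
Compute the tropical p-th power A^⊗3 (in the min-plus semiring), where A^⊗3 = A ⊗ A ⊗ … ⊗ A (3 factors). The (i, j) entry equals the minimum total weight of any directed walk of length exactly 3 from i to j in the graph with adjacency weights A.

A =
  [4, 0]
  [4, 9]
A^⊗3 =
  [8, 4]
  [8, 8]

Each entry (A^⊗3)_ij equals the minimum over all length-3 walks i = v_0 → v_1 → … → v_3 = j of Σ_t A[v_t][v_{t+1}]. For example, for (i, j) = (0, 1) we minimise over 4 possible intermediate vertex sequences; the minimum is 4, attained along the walk 0 → 1 → 0 → 1.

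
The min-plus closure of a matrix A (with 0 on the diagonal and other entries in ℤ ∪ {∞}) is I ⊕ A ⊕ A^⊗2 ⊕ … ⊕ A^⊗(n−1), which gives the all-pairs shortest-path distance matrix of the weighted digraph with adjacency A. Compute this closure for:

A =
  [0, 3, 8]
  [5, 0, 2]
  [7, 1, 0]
Closure =
  [0, 3, 5]
  [5, 0, 2]
  [6, 1, 0]

This is the Floyd-Warshall all-pairs shortest-path computation. For each intermediate vertex k = 0, 1, …, 2, update dist[i][j] ← min(dist[i][j], dist[i][k] + dist[k][j]). The final matrix gives, for each (i, j), the minimum total weight of any directed path from i to j (possibly empty when i = j).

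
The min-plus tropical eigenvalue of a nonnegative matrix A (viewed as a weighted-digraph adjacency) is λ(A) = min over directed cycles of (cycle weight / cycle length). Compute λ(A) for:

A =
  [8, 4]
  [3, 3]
λ(A) = 3

Enumerate directed cycles and compute their means (weight / length). Sample:
  cycle 0 → 0: weight = 8, length = 1, mean = 8/1 ≈ 8.000
  cycle 1 → 1: weight = 3, length = 1, mean = 3/1 ≈ 3.000
  cycle 0 → 1 → 0: weight = 7, length = 2, mean = 7/2 ≈ 3.500
  cycle 1 → 0 → 1: weight = 7, length = 2, mean = 7/2 ≈ 3.500
Minimum mean = 3.000, attained e.g. along the cycle 1 → 1 with weight 3 and length 1. So λ(A) = 3/1 = 3.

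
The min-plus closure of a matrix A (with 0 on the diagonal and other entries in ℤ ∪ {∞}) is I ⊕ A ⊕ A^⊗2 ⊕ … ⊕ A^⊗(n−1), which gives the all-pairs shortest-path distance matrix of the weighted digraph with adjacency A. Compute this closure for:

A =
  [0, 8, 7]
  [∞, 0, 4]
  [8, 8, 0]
Closure =
  [0, 8, 7]
  [12, 0, 4]
  [8, 8, 0]

This is the Floyd-Warshall all-pairs shortest-path computation. For each intermediate vertex k = 0, 1, …, 2, update dist[i][j] ← min(dist[i][j], dist[i][k] + dist[k][j]). The final matrix gives, for each (i, j), the minimum total weight of any directed path from i to j (possibly empty when i = j).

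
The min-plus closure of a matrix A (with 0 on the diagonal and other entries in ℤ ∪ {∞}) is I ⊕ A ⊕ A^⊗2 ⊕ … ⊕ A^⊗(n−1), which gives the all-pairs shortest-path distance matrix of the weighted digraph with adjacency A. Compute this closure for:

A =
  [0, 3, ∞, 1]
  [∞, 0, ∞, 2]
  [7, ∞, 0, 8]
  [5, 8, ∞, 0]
Closure =
  [0, 3, ∞, 1]
  [7, 0, ∞, 2]
  [7, 10, 0, 8]
  [5, 8, ∞, 0]

This is the Floyd-Warshall all-pairs shortest-path computation. For each intermediate vertex k = 0, 1, …, 3, update dist[i][j] ← min(dist[i][j], dist[i][k] + dist[k][j]). The final matrix gives, for each (i, j), the minimum total weight of any directed path from i to j (possibly empty when i = j).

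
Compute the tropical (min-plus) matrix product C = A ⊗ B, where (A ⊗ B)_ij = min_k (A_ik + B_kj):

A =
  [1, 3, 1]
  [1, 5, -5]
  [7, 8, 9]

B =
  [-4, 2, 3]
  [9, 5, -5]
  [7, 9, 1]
A ⊗ B =
  [-3, 3, -2]
  [-3, 3, -4]
  [3, 9, 3]

Apply the min-plus product entry-by-entry:
  C[0][0] = min over k of (A[0][0] + B[0][0] = 1 + -4 = -3, A[0][1] + B[1][0] = 3 + 9 = 12, A[0][2] + B[2][0] = 1 + 7 = 8) = -3 (attained at k = 0)
  C[0][1] = min over k of (A[0][0] + B[0][1] = 1 + 2 = 3, A[0][1] + B[1][1] = 3 + 5 = 8, A[0][2] + B[2][1] = 1 + 9 = 10) = 3 (attained at k = 0)
  C[0][2] = min over k of (A[0][0] + B[0][2] = 1 + 3 = 4, A[0][1] + B[1][2] = 3 + -5 = -2, A[0][2] + B[2][2] = 1 + 1 = 2) = -2 (attained at k = 1)
  C[1][0] = min over k of (A[1][0] + B[0][0] = 1 + -4 = -3, A[1][1] + B[1][0] = 5 + 9 = 14, A[1][2] + B[2][0] = -5 + 7 = 2) = -3 (attained at k = 0)
  C[1][1] = min over k of (A[1][0] + B[0][1] = 1 + 2 = 3, A[1][1] + B[1][1] = 5 + 5 = 10, A[1][2] + B[2][1] = -5 + 9 = 4) = 3 (attained at k = 0)
  C[1][2] = min over k of (A[1][0] + B[0][2] = 1 + 3 = 4, A[1][1] + B[1][2] = 5 + -5 = 0, A[1][2] + B[2][2] = -5 + 1 = -4) = -4 (attained at k = 2)
  C[2][0] = min over k of (A[2][0] + B[0][0] = 7 + -4 = 3, A[2][1] + B[1][0] = 8 + 9 = 17, A[2][2] + B[2][0] = 9 + 7 = 16) = 3 (attained at k = 0)
  C[2][1] = min over k of (A[2][0] + B[0][1] = 7 + 2 = 9, A[2][1] + B[1][1] = 8 + 5 = 13, A[2][2] + B[2][1] = 9 + 9 = 18) = 9 (attained at k = 0)
  C[2][2] = min over k of (A[2][0] + B[0][2] = 7 + 3 = 10, A[2][1] + B[1][2] = 8 + -5 = 3, A[2][2] + B[2][2] = 9 + 1 = 10) = 3 (attained at k = 1)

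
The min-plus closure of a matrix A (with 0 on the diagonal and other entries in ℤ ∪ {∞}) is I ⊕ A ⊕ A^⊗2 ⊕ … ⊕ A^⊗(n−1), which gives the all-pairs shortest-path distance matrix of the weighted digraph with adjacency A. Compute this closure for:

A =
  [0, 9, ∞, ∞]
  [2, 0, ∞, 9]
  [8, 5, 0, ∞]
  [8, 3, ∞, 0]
Closure =
  [0, 9, ∞, 18]
  [2, 0, ∞, 9]
  [7, 5, 0, 14]
  [5, 3, ∞, 0]

This is the Floyd-Warshall all-pairs shortest-path computation. For each intermediate vertex k = 0, 1, …, 3, update dist[i][j] ← min(dist[i][j], dist[i][k] + dist[k][j]). The final matrix gives, for each (i, j), the minimum total weight of any directed path from i to j (possibly empty when i = j).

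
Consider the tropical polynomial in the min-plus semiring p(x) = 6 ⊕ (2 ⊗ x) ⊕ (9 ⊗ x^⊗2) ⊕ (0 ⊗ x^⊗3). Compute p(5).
p(5) = 6

A tropical monomial a ⊗ x^⊗i evaluates to a + i · x. Evaluating each term at x = 5:
  Term 0 contributes 6 + 0 · 5 = 6
  Term 1 contributes 2 + 1 · 5 = 7
  Term 2 contributes 9 + 2 · 5 = 19
  Term 3 contributes 0 + 3 · 5 = 15
p(5) = ⊕ of these = min[6, 7, 19, 15] = 6.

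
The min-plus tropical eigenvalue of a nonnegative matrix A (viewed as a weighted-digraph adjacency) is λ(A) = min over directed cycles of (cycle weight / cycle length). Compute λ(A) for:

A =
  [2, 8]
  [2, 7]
λ(A) = 2

Enumerate directed cycles and compute their means (weight / length). Sample:
  cycle 0 → 0: weight = 2, length = 1, mean = 2/1 ≈ 2.000
  cycle 1 → 1: weight = 7, length = 1, mean = 7/1 ≈ 7.000
  cycle 0 → 1 → 0: weight = 10, length = 2, mean = 10/2 ≈ 5.000
  cycle 1 → 0 → 1: weight = 10, length = 2, mean = 10/2 ≈ 5.000
Minimum mean = 2.000, attained e.g. along the cycle 0 → 0 with weight 2 and length 1. So λ(A) = 2/1 = 2.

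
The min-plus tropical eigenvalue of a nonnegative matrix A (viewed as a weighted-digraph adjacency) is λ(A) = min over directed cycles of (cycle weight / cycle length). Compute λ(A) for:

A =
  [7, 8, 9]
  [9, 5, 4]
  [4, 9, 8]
λ(A) = 5

Enumerate directed cycles and compute their means (weight / length). Sample:
  cycle 0 → 0: weight = 7, length = 1, mean = 7/1 ≈ 7.000
  cycle 1 → 1: weight = 5, length = 1, mean = 5/1 ≈ 5.000
  cycle 2 → 2: weight = 8, length = 1, mean = 8/1 ≈ 8.000
  cycle 0 → 1 → 0: weight = 17, length = 2, mean = 17/2 ≈ 8.500
  cycle 0 → 2 → 0: weight = 13, length = 2, mean = 13/2 ≈ 6.500
  cycle 1 → 0 → 1: weight = 17, length = 2, mean = 17/2 ≈ 8.500
Minimum mean = 5.000, attained e.g. along the cycle 1 → 1 with weight 5 and length 1. So λ(A) = 5/1 = 5.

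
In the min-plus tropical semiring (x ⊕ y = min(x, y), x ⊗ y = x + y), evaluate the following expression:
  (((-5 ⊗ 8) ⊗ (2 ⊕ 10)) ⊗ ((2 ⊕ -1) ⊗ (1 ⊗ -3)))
(((-5 ⊗ 8) ⊗ (2 ⊕ 10)) ⊗ ((2 ⊕ -1) ⊗ (1 ⊗ -3))) = 2

Expand innermost to outermost. Recall ⊕ takes the minimum of its arguments and ⊗ takes their sum. Working out the expression (((-5 ⊗ 8) ⊗ (2 ⊕ 10)) ⊗ ((2 ⊕ -1) ⊗ (1 ⊗ -3))) gives 2.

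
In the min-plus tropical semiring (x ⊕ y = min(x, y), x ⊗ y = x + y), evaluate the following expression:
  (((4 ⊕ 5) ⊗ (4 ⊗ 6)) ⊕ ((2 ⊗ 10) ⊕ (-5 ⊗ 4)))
(((4 ⊕ 5) ⊗ (4 ⊗ 6)) ⊕ ((2 ⊗ 10) ⊕ (-5 ⊗ 4))) = -1

Expand innermost to outermost. Recall ⊕ takes the minimum of its arguments and ⊗ takes their sum. Working out the expression (((4 ⊕ 5) ⊗ (4 ⊗ 6)) ⊕ ((2 ⊗ 10) ⊕ (-5 ⊗ 4))) gives -1.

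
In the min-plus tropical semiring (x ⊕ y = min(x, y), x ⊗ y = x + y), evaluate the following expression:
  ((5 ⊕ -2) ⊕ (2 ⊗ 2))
((5 ⊕ -2) ⊕ (2 ⊗ 2)) = -2

Expand innermost to outermost. Recall ⊕ takes the minimum of its arguments and ⊗ takes their sum. Working out the expression ((5 ⊕ -2) ⊕ (2 ⊗ 2)) gives -2.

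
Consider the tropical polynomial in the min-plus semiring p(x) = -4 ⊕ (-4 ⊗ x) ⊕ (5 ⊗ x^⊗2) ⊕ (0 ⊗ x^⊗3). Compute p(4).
p(4) = -4

A tropical monomial a ⊗ x^⊗i evaluates to a + i · x. Evaluating each term at x = 4:
  Term 0 contributes -4 + 0 · 4 = -4
  Term 1 contributes -4 + 1 · 4 = 0
  Term 2 contributes 5 + 2 · 4 = 13
  Term 3 contributes 0 + 3 · 4 = 12
p(4) = ⊕ of these = min[-4, 0, 13, 12] = -4.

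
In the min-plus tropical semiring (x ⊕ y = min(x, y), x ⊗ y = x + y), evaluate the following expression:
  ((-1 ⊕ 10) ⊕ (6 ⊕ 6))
((-1 ⊕ 10) ⊕ (6 ⊕ 6)) = -1

Expand innermost to outermost. Recall ⊕ takes the minimum of its arguments and ⊗ takes their sum. Working out the expression ((-1 ⊕ 10) ⊕ (6 ⊕ 6)) gives -1.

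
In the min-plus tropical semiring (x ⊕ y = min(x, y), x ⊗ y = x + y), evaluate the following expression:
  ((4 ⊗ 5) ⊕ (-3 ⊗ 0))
((4 ⊗ 5) ⊕ (-3 ⊗ 0)) = -3

Expand innermost to outermost. Recall ⊕ takes the minimum of its arguments and ⊗ takes their sum. Working out the expression ((4 ⊗ 5) ⊕ (-3 ⊗ 0)) gives -3.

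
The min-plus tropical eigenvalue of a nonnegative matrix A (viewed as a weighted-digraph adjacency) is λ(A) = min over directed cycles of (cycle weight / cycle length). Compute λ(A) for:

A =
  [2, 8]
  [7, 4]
λ(A) = 2

Enumerate directed cycles and compute their means (weight / length). Sample:
  cycle 0 → 0: weight = 2, length = 1, mean = 2/1 ≈ 2.000
  cycle 1 → 1: weight = 4, length = 1, mean = 4/1 ≈ 4.000
  cycle 0 → 1 → 0: weight = 15, length = 2, mean = 15/2 ≈ 7.500
  cycle 1 → 0 → 1: weight = 15, length = 2, mean = 15/2 ≈ 7.500
Minimum mean = 2.000, attained e.g. along the cycle 0 → 0 with weight 2 and length 1. So λ(A) = 2/1 = 2.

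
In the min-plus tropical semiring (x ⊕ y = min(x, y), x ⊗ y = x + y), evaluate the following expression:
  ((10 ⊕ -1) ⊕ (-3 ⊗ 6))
((10 ⊕ -1) ⊕ (-3 ⊗ 6)) = -1

Expand innermost to outermost. Recall ⊕ takes the minimum of its arguments and ⊗ takes their sum. Working out the expression ((10 ⊕ -1) ⊕ (-3 ⊗ 6)) gives -1.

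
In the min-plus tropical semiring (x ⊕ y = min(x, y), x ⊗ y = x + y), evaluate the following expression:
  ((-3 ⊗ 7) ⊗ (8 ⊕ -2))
((-3 ⊗ 7) ⊗ (8 ⊕ -2)) = 2

Expand innermost to outermost. Recall ⊕ takes the minimum of its arguments and ⊗ takes their sum. Working out the expression ((-3 ⊗ 7) ⊗ (8 ⊕ -2)) gives 2.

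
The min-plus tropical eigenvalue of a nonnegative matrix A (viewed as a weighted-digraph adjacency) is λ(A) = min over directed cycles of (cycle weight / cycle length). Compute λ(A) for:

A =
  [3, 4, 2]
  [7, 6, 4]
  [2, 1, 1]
λ(A) = 1

Enumerate directed cycles and compute their means (weight / length). Sample:
  cycle 0 → 0: weight = 3, length = 1, mean = 3/1 ≈ 3.000
  cycle 1 → 1: weight = 6, length = 1, mean = 6/1 ≈ 6.000
  cycle 2 → 2: weight = 1, length = 1, mean = 1/1 ≈ 1.000
  cycle 0 → 1 → 0: weight = 11, length = 2, mean = 11/2 ≈ 5.500
  cycle 0 → 2 → 0: weight = 4, length = 2, mean = 4/2 ≈ 2.000
  cycle 1 → 0 → 1: weight = 11, length = 2, mean = 11/2 ≈ 5.500
Minimum mean = 1.000, attained e.g. along the cycle 2 → 2 with weight 1 and length 1. So λ(A) = 1/1 = 1.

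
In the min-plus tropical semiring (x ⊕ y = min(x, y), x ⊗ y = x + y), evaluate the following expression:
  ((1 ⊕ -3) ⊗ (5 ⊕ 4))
((1 ⊕ -3) ⊗ (5 ⊕ 4)) = 1

Expand innermost to outermost. Recall ⊕ takes the minimum of its arguments and ⊗ takes their sum. Working out the expression ((1 ⊕ -3) ⊗ (5 ⊕ 4)) gives 1.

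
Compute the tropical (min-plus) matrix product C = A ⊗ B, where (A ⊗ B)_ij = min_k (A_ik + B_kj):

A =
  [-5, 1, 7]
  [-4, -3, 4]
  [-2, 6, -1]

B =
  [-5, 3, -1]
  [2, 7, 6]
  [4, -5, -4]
A ⊗ B =
  [-10, -2, -6]
  [-9, -1, -5]
  [-7, -6, -5]

Apply the min-plus product entry-by-entry:
  C[0][0] = min over k of (A[0][0] + B[0][0] = -5 + -5 = -10, A[0][1] + B[1][0] = 1 + 2 = 3, A[0][2] + B[2][0] = 7 + 4 = 11) = -10 (attained at k = 0)
  C[0][1] = min over k of (A[0][0] + B[0][1] = -5 + 3 = -2, A[0][1] + B[1][1] = 1 + 7 = 8, A[0][2] + B[2][1] = 7 + -5 = 2) = -2 (attained at k = 0)
  C[0][2] = min over k of (A[0][0] + B[0][2] = -5 + -1 = -6, A[0][1] + B[1][2] = 1 + 6 = 7, A[0][2] + B[2][2] = 7 + -4 = 3) = -6 (attained at k = 0)
  C[1][0] = min over k of (A[1][0] + B[0][0] = -4 + -5 = -9, A[1][1] + B[1][0] = -3 + 2 = -1, A[1][2] + B[2][0] = 4 + 4 = 8) = -9 (attained at k = 0)
  C[1][1] = min over k of (A[1][0] + B[0][1] = -4 + 3 = -1, A[1][1] + B[1][1] = -3 + 7 = 4, A[1][2] + B[2][1] = 4 + -5 = -1) = -1 (attained at k = 0)
  C[1][2] = min over k of (A[1][0] + B[0][2] = -4 + -1 = -5, A[1][1] + B[1][2] = -3 + 6 = 3, A[1][2] + B[2][2] = 4 + -4 = 0) = -5 (attained at k = 0)
  C[2][0] = min over k of (A[2][0] + B[0][0] = -2 + -5 = -7, A[2][1] + B[1][0] = 6 + 2 = 8, A[2][2] + B[2][0] = -1 + 4 = 3) = -7 (attained at k = 0)
  C[2][1] = min over k of (A[2][0] + B[0][1] = -2 + 3 = 1, A[2][1] + B[1][1] = 6 + 7 = 13, A[2][2] + B[2][1] = -1 + -5 = -6) = -6 (attained at k = 2)
  C[2][2] = min over k of (A[2][0] + B[0][2] = -2 + -1 = -3, A[2][1] + B[1][2] = 6 + 6 = 12, A[2][2] + B[2][2] = -1 + -4 = -5) = -5 (attained at k = 2)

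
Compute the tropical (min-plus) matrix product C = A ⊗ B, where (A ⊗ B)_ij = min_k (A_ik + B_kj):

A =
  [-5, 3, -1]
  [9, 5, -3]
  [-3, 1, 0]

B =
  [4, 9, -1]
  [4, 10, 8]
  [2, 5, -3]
A ⊗ B =
  [-1, 4, -6]
  [-1, 2, -6]
  [1, 5, -4]

Apply the min-plus product entry-by-entry:
  C[0][0] = min over k of (A[0][0] + B[0][0] = -5 + 4 = -1, A[0][1] + B[1][0] = 3 + 4 = 7, A[0][2] + B[2][0] = -1 + 2 = 1) = -1 (attained at k = 0)
  C[0][1] = min over k of (A[0][0] + B[0][1] = -5 + 9 = 4, A[0][1] + B[1][1] = 3 + 10 = 13, A[0][2] + B[2][1] = -1 + 5 = 4) = 4 (attained at k = 0)
  C[0][2] = min over k of (A[0][0] + B[0][2] = -5 + -1 = -6, A[0][1] + B[1][2] = 3 + 8 = 11, A[0][2] + B[2][2] = -1 + -3 = -4) = -6 (attained at k = 0)
  C[1][0] = min over k of (A[1][0] + B[0][0] = 9 + 4 = 13, A[1][1] + B[1][0] = 5 + 4 = 9, A[1][2] + B[2][0] = -3 + 2 = -1) = -1 (attained at k = 2)
  C[1][1] = min over k of (A[1][0] + B[0][1] = 9 + 9 = 18, A[1][1] + B[1][1] = 5 + 10 = 15, A[1][2] + B[2][1] = -3 + 5 = 2) = 2 (attained at k = 2)
  C[1][2] = min over k of (A[1][0] + B[0][2] = 9 + -1 = 8, A[1][1] + B[1][2] = 5 + 8 = 13, A[1][2] + B[2][2] = -3 + -3 = -6) = -6 (attained at k = 2)
  C[2][0] = min over k of (A[2][0] + B[0][0] = -3 + 4 = 1, A[2][1] + B[1][0] = 1 + 4 = 5, A[2][2] + B[2][0] = 0 + 2 = 2) = 1 (attained at k = 0)
  C[2][1] = min over k of (A[2][0] + B[0][1] = -3 + 9 = 6, A[2][1] + B[1][1] = 1 + 10 = 11, A[2][2] + B[2][1] = 0 + 5 = 5) = 5 (attained at k = 2)
  C[2][2] = min over k of (A[2][0] + B[0][2] = -3 + -1 = -4, A[2][1] + B[1][2] = 1 + 8 = 9, A[2][2] + B[2][2] = 0 + -3 = -3) = -4 (attained at k = 0)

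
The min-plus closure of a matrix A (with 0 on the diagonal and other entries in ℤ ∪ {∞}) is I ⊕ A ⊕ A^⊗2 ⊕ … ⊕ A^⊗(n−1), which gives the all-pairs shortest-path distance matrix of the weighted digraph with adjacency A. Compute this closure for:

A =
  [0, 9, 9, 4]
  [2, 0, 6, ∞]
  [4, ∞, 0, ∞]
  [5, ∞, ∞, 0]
Closure =
  [0, 9, 9, 4]
  [2, 0, 6, 6]
  [4, 13, 0, 8]
  [5, 14, 14, 0]

This is the Floyd-Warshall all-pairs shortest-path computation. For each intermediate vertex k = 0, 1, …, 3, update dist[i][j] ← min(dist[i][j], dist[i][k] + dist[k][j]). The final matrix gives, for each (i, j), the minimum total weight of any directed path from i to j (possibly empty when i = j).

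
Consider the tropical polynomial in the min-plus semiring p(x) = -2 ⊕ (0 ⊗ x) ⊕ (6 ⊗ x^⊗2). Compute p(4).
p(4) = -2

A tropical monomial a ⊗ x^⊗i evaluates to a + i · x. Evaluating each term at x = 4:
  Term 0 contributes -2 + 0 · 4 = -2
  Term 1 contributes 0 + 1 · 4 = 4
  Term 2 contributes 6 + 2 · 4 = 14
p(4) = ⊕ of these = min[-2, 4, 14] = -2.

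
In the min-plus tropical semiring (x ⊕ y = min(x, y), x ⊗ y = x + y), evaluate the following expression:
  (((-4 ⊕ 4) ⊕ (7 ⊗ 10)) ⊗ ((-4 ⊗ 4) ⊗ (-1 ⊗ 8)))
(((-4 ⊕ 4) ⊕ (7 ⊗ 10)) ⊗ ((-4 ⊗ 4) ⊗ (-1 ⊗ 8))) = 3

Expand innermost to outermost. Recall ⊕ takes the minimum of its arguments and ⊗ takes their sum. Working out the expression (((-4 ⊕ 4) ⊕ (7 ⊗ 10)) ⊗ ((-4 ⊗ 4) ⊗ (-1 ⊗ 8))) gives 3.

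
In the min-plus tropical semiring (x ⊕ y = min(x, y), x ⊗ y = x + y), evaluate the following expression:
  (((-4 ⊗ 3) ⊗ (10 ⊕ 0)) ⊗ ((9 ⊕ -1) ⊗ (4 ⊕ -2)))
(((-4 ⊗ 3) ⊗ (10 ⊕ 0)) ⊗ ((9 ⊕ -1) ⊗ (4 ⊕ -2))) = -4

Expand innermost to outermost. Recall ⊕ takes the minimum of its arguments and ⊗ takes their sum. Working out the expression (((-4 ⊗ 3) ⊗ (10 ⊕ 0)) ⊗ ((9 ⊕ -1) ⊗ (4 ⊕ -2))) gives -4.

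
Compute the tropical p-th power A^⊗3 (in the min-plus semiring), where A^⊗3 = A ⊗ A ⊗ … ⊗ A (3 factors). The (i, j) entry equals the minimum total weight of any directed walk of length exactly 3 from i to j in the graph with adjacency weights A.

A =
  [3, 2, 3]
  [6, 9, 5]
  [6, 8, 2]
A^⊗3 =
  [9, 8, 7]
  [12, 11, 9]
  [10, 10, 6]

Each entry (A^⊗3)_ij equals the minimum over all length-3 walks i = v_0 → v_1 → … → v_3 = j of Σ_t A[v_t][v_{t+1}]. For example, for (i, j) = (0, 2) we minimise over 9 possible intermediate vertex sequences; the minimum is 7, attained along the walk 0 → 2 → 2 → 2.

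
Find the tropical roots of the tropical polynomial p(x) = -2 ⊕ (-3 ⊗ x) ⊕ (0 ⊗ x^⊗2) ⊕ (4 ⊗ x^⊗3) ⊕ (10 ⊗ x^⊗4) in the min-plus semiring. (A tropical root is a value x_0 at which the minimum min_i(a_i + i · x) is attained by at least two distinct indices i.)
Roots: {-6, -4, -3, 1}

Each tropical root is a break point of the lower envelope of the lines y = a_i + i · x (there are 5 lines, with slopes 0, 1, ..., 4). Only the lines that attain the minimum somewhere contribute to roots; other lines are dominated. Here the surviving (envelope) indices are i = 4, i = 3, i = 2, i = 1, i = 0.
Intersections between consecutive envelope lines give the roots: for adjacent envelope indices i < j the intersection is x = (a_i − a_j) / (j − i). Reading off the sorted break points: {-6, -4, -3, 1}.
Verification: at each break x_0, at least two indices attain the minimum of min_i(a_i + i · x_0).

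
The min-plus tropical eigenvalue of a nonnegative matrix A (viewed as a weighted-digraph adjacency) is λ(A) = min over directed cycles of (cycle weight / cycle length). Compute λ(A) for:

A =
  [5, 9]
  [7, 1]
λ(A) = 1

Enumerate directed cycles and compute their means (weight / length). Sample:
  cycle 0 → 0: weight = 5, length = 1, mean = 5/1 ≈ 5.000
  cycle 1 → 1: weight = 1, length = 1, mean = 1/1 ≈ 1.000
  cycle 0 → 1 → 0: weight = 16, length = 2, mean = 16/2 ≈ 8.000
  cycle 1 → 0 → 1: weight = 16, length = 2, mean = 16/2 ≈ 8.000
Minimum mean = 1.000, attained e.g. along the cycle 1 → 1 with weight 1 and length 1. So λ(A) = 1/1 = 1.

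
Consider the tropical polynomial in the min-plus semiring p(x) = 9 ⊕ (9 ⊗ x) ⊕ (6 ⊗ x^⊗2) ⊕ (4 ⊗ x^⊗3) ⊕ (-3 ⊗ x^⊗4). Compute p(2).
p(2) = 5

A tropical monomial a ⊗ x^⊗i evaluates to a + i · x. Evaluating each term at x = 2:
  Term 0 contributes 9 + 0 · 2 = 9
  Term 1 contributes 9 + 1 · 2 = 11
  Term 2 contributes 6 + 2 · 2 = 10
  Term 3 contributes 4 + 3 · 2 = 10
  Term 4 contributes -3 + 4 · 2 = 5
p(2) = ⊕ of these = min[9, 11, 10, 10, 5] = 5.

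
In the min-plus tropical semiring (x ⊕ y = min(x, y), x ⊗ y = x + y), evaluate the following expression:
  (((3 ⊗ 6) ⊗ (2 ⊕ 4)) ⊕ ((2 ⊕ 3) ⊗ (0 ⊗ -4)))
(((3 ⊗ 6) ⊗ (2 ⊕ 4)) ⊕ ((2 ⊕ 3) ⊗ (0 ⊗ -4))) = -2

Expand innermost to outermost. Recall ⊕ takes the minimum of its arguments and ⊗ takes their sum. Working out the expression (((3 ⊗ 6) ⊗ (2 ⊕ 4)) ⊕ ((2 ⊕ 3) ⊗ (0 ⊗ -4))) gives -2.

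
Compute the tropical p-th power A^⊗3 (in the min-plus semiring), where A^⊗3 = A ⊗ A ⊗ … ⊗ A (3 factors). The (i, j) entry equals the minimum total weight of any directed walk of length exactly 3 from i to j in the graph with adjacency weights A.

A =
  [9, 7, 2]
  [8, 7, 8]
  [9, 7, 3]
A^⊗3 =
  [14, 12, 8]
  [19, 17, 13]
  [15, 13, 9]

Each entry (A^⊗3)_ij equals the minimum over all length-3 walks i = v_0 → v_1 → … → v_3 = j of Σ_t A[v_t][v_{t+1}]. For example, for (i, j) = (0, 2) we minimise over 9 possible intermediate vertex sequences; the minimum is 8, attained along the walk 0 → 2 → 2 → 2.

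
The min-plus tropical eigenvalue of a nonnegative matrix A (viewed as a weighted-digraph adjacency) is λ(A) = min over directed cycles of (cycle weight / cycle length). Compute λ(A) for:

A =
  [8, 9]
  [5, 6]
λ(A) = 6

Enumerate directed cycles and compute their means (weight / length). Sample:
  cycle 0 → 0: weight = 8, length = 1, mean = 8/1 ≈ 8.000
  cycle 1 → 1: weight = 6, length = 1, mean = 6/1 ≈ 6.000
  cycle 0 → 1 → 0: weight = 14, length = 2, mean = 14/2 ≈ 7.000
  cycle 1 → 0 → 1: weight = 14, length = 2, mean = 14/2 ≈ 7.000
Minimum mean = 6.000, attained e.g. along the cycle 1 → 1 with weight 6 and length 1. So λ(A) = 6/1 = 6.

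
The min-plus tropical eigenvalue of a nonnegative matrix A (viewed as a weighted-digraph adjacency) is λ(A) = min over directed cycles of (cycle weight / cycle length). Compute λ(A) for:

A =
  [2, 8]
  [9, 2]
λ(A) = 2

Enumerate directed cycles and compute their means (weight / length). Sample:
  cycle 0 → 0: weight = 2, length = 1, mean = 2/1 ≈ 2.000
  cycle 1 → 1: weight = 2, length = 1, mean = 2/1 ≈ 2.000
  cycle 0 → 1 → 0: weight = 17, length = 2, mean = 17/2 ≈ 8.500
  cycle 1 → 0 → 1: weight = 17, length = 2, mean = 17/2 ≈ 8.500
Minimum mean = 2.000, attained e.g. along the cycle 0 → 0 with weight 2 and length 1. So λ(A) = 2/1 = 2.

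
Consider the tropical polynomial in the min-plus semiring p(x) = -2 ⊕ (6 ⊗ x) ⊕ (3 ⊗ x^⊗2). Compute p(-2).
p(-2) = -2

A tropical monomial a ⊗ x^⊗i evaluates to a + i · x. Evaluating each term at x = -2:
  Term 0 contributes -2 + 0 · -2 = -2
  Term 1 contributes 6 + 1 · -2 = 4
  Term 2 contributes 3 + 2 · -2 = -1
p(-2) = ⊕ of these = min[-2, 4, -1] = -2.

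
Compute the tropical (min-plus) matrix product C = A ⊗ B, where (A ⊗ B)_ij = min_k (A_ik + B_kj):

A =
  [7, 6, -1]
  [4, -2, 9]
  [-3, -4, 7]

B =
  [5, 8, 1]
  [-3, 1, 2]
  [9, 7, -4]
A ⊗ B =
  [3, 6, -5]
  [-5, -1, 0]
  [-7, -3, -2]

Apply the min-plus product entry-by-entry:
  C[0][0] = min over k of (A[0][0] + B[0][0] = 7 + 5 = 12, A[0][1] + B[1][0] = 6 + -3 = 3, A[0][2] + B[2][0] = -1 + 9 = 8) = 3 (attained at k = 1)
  C[0][1] = min over k of (A[0][0] + B[0][1] = 7 + 8 = 15, A[0][1] + B[1][1] = 6 + 1 = 7, A[0][2] + B[2][1] = -1 + 7 = 6) = 6 (attained at k = 2)
  C[0][2] = min over k of (A[0][0] + B[0][2] = 7 + 1 = 8, A[0][1] + B[1][2] = 6 + 2 = 8, A[0][2] + B[2][2] = -1 + -4 = -5) = -5 (attained at k = 2)
  C[1][0] = min over k of (A[1][0] + B[0][0] = 4 + 5 = 9, A[1][1] + B[1][0] = -2 + -3 = -5, A[1][2] + B[2][0] = 9 + 9 = 18) = -5 (attained at k = 1)
  C[1][1] = min over k of (A[1][0] + B[0][1] = 4 + 8 = 12, A[1][1] + B[1][1] = -2 + 1 = -1, A[1][2] + B[2][1] = 9 + 7 = 16) = -1 (attained at k = 1)
  C[1][2] = min over k of (A[1][0] + B[0][2] = 4 + 1 = 5, A[1][1] + B[1][2] = -2 + 2 = 0, A[1][2] + B[2][2] = 9 + -4 = 5) = 0 (attained at k = 1)
  C[2][0] = min over k of (A[2][0] + B[0][0] = -3 + 5 = 2, A[2][1] + B[1][0] = -4 + -3 = -7, A[2][2] + B[2][0] = 7 + 9 = 16) = -7 (attained at k = 1)
  C[2][1] = min over k of (A[2][0] + B[0][1] = -3 + 8 = 5, A[2][1] + B[1][1] = -4 + 1 = -3, A[2][2] + B[2][1] = 7 + 7 = 14) = -3 (attained at k = 1)
  C[2][2] = min over k of (A[2][0] + B[0][2] = -3 + 1 = -2, A[2][1] + B[1][2] = -4 + 2 = -2, A[2][2] + B[2][2] = 7 + -4 = 3) = -2 (attained at k = 0)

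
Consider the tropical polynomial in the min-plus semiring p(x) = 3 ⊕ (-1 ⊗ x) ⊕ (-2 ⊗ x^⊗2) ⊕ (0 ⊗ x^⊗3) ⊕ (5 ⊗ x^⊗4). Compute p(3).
p(3) = 2

A tropical monomial a ⊗ x^⊗i evaluates to a + i · x. Evaluating each term at x = 3:
  Term 0 contributes 3 + 0 · 3 = 3
  Term 1 contributes -1 + 1 · 3 = 2
  Term 2 contributes -2 + 2 · 3 = 4
  Term 3 contributes 0 + 3 · 3 = 9
  Term 4 contributes 5 + 4 · 3 = 17
p(3) = ⊕ of these = min[3, 2, 4, 9, 17] = 2.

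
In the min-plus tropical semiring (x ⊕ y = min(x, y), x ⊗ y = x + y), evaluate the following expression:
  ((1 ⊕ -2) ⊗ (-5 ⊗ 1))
((1 ⊕ -2) ⊗ (-5 ⊗ 1)) = -6

Expand innermost to outermost. Recall ⊕ takes the minimum of its arguments and ⊗ takes their sum. Working out the expression ((1 ⊕ -2) ⊗ (-5 ⊗ 1)) gives -6.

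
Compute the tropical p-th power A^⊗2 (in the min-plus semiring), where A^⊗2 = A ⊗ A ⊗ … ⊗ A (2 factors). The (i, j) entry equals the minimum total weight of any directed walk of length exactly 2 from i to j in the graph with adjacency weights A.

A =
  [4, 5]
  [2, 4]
A^⊗2 =
  [7, 9]
  [6, 7]

Each entry (A^⊗2)_ij equals the minimum over all length-2 walks i = v_0 → v_1 → … → v_2 = j of Σ_t A[v_t][v_{t+1}]. For example, for (i, j) = (0, 1) we minimise over 2 possible intermediate vertex sequences; the minimum is 9, attained along the walk 0 → 0 → 1.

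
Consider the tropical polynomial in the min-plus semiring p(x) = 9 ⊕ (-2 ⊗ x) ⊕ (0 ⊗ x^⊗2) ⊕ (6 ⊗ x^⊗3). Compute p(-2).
p(-2) = -4

A tropical monomial a ⊗ x^⊗i evaluates to a + i · x. Evaluating each term at x = -2:
  Term 0 contributes 9 + 0 · -2 = 9
  Term 1 contributes -2 + 1 · -2 = -4
  Term 2 contributes 0 + 2 · -2 = -4
  Term 3 contributes 6 + 3 · -2 = 0
p(-2) = ⊕ of these = min[9, -4, -4, 0] = -4.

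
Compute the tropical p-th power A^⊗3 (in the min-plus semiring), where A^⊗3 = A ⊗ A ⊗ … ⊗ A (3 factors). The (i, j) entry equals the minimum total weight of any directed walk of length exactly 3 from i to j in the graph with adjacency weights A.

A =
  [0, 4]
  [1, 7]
A^⊗3 =
  [0, 4]
  [1, 5]

Each entry (A^⊗3)_ij equals the minimum over all length-3 walks i = v_0 → v_1 → … → v_3 = j of Σ_t A[v_t][v_{t+1}]. For example, for (i, j) = (0, 1) we minimise over 4 possible intermediate vertex sequences; the minimum is 4, attained along the walk 0 → 0 → 0 → 1.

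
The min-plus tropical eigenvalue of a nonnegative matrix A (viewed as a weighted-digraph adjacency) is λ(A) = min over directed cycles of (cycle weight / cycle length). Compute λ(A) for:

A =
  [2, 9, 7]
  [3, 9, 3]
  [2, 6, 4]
λ(A) = 2

Enumerate directed cycles and compute their means (weight / length). Sample:
  cycle 0 → 0: weight = 2, length = 1, mean = 2/1 ≈ 2.000
  cycle 1 → 1: weight = 9, length = 1, mean = 9/1 ≈ 9.000
  cycle 2 → 2: weight = 4, length = 1, mean = 4/1 ≈ 4.000
  cycle 0 → 1 → 0: weight = 12, length = 2, mean = 12/2 ≈ 6.000
  cycle 0 → 2 → 0: weight = 9, length = 2, mean = 9/2 ≈ 4.500
  cycle 1 → 0 → 1: weight = 12, length = 2, mean = 12/2 ≈ 6.000
Minimum mean = 2.000, attained e.g. along the cycle 0 → 0 with weight 2 and length 1. So λ(A) = 2/1 = 2.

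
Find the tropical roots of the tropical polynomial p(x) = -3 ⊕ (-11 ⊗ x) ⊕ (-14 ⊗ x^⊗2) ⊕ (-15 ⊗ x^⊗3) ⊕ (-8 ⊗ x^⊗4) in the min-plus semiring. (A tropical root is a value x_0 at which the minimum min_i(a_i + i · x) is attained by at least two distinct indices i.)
Roots: {-7, 1, 3, 8}

Each tropical root is a break point of the lower envelope of the lines y = a_i + i · x (there are 5 lines, with slopes 0, 1, ..., 4). Only the lines that attain the minimum somewhere contribute to roots; other lines are dominated. Here the surviving (envelope) indices are i = 4, i = 3, i = 2, i = 1, i = 0.
Intersections between consecutive envelope lines give the roots: for adjacent envelope indices i < j the intersection is x = (a_i − a_j) / (j − i). Reading off the sorted break points: {-7, 1, 3, 8}.
Verification: at each break x_0, at least two indices attain the minimum of min_i(a_i + i · x_0).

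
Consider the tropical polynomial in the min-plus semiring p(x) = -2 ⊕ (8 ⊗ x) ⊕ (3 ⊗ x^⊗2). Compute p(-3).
p(-3) = -3

A tropical monomial a ⊗ x^⊗i evaluates to a + i · x. Evaluating each term at x = -3:
  Term 0 contributes -2 + 0 · -3 = -2
  Term 1 contributes 8 + 1 · -3 = 5
  Term 2 contributes 3 + 2 · -3 = -3
p(-3) = ⊕ of these = min[-2, 5, -3] = -3.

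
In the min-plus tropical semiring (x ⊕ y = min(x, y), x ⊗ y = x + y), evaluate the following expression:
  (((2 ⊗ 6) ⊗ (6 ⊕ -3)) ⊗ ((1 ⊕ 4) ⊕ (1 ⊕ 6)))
(((2 ⊗ 6) ⊗ (6 ⊕ -3)) ⊗ ((1 ⊕ 4) ⊕ (1 ⊕ 6))) = 6

Expand innermost to outermost. Recall ⊕ takes the minimum of its arguments and ⊗ takes their sum. Working out the expression (((2 ⊗ 6) ⊗ (6 ⊕ -3)) ⊗ ((1 ⊕ 4) ⊕ (1 ⊕ 6))) gives 6.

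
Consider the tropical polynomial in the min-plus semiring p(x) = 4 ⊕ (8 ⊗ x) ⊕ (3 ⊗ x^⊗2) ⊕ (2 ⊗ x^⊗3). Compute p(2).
p(2) = 4

A tropical monomial a ⊗ x^⊗i evaluates to a + i · x. Evaluating each term at x = 2:
  Term 0 contributes 4 + 0 · 2 = 4
  Term 1 contributes 8 + 1 · 2 = 10
  Term 2 contributes 3 + 2 · 2 = 7
  Term 3 contributes 2 + 3 · 2 = 8
p(2) = ⊕ of these = min[4, 10, 7, 8] = 4.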